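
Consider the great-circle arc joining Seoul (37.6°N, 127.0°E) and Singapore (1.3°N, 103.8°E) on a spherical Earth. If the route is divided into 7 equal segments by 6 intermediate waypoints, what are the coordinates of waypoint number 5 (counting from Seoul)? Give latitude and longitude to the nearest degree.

≈ 12°N, 109°E

Convert each endpoint to a unit vector on the sphere (x = cos φ cos λ, y = cos φ sin λ, z = sin φ).
The central angle between the endpoints is δ = arccos(p₁·p₂) ≈ 0.735 rad (42.1°).
Interpolate at f = 5/7 with slerp weights a = sin((1−f)δ)/sin δ ≈ 0.311, b = sin(fδ)/sin δ ≈ 0.747.
p = a·p₁ + b·p₂ ≈ (-0.326, 0.922, 0.207); φ = arcsin(p_z) ≈ 11.92°, λ = atan2(p_y, p_x) ≈ 109.49°.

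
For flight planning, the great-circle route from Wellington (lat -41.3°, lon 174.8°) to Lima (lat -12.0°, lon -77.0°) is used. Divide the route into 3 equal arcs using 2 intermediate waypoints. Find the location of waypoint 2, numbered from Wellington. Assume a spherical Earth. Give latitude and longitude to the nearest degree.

≈ lat -32°, lon -104°

The haversine formula gives a central angle δ ≈ 1.663 rad (95.3°) between the endpoints.
Interpolate at f = 2/3 with slerp weights a = sin((1−f)δ)/sin δ ≈ 0.529, b = sin(fδ)/sin δ ≈ 0.899.
p = a·p₁ + b·p₂ ≈ (-0.198, -0.821, -0.536); φ = arcsin(p_z) ≈ -32.40°, λ = atan2(p_y, p_x) ≈ -103.54°.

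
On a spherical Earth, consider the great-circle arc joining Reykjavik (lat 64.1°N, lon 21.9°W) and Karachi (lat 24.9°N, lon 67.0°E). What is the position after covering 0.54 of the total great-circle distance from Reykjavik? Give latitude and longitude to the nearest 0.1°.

≈ lat 50.5°N, lon 44.5°E

Write both endpoints as unit vectors p₁, p₂ with components (cos φ cos λ, cos φ sin λ, sin φ).
The central angle between the endpoints is δ = arccos(p₁·p₂) ≈ 1.174 rad (67.3°).
Interpolate at f = 0.54 with slerp weights a = sin((1−f)δ)/sin δ ≈ 0.558, b = sin(fδ)/sin δ ≈ 0.642.
p = a·p₁ + b·p₂ ≈ (0.454, 0.445, 0.772); φ = arcsin(p_z) ≈ 50.53°, λ = atan2(p_y, p_x) ≈ 44.48°.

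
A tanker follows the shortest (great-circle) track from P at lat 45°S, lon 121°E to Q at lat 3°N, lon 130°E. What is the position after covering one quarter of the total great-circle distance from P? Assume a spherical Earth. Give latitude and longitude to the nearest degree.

≈ lat 33°S, lon 124°E

Write both endpoints as unit vectors p₁, p₂ with components (cos φ cos λ, cos φ sin λ, sin φ).
The central angle between the endpoints is δ = arccos(p₁·p₂) ≈ 0.849 rad (48.7°).
Interpolate at f = 1/4 with slerp weights a = sin((1−f)δ)/sin δ ≈ 0.792, b = sin(fδ)/sin δ ≈ 0.281.
p = a·p₁ + b·p₂ ≈ (-0.469, 0.695, -0.545); φ = arcsin(p_z) ≈ -33.06°, λ = atan2(p_y, p_x) ≈ 124.00°.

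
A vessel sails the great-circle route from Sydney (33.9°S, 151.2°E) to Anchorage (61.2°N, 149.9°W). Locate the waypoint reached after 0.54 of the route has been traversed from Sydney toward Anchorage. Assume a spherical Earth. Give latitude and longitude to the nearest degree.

The haversine formula gives a central angle δ ≈ 1.857 rad (106.4°) between the endpoints.
Interpolate at f = 0.54 with slerp weights a = sin((1−f)δ)/sin δ ≈ 0.786, b = sin(fδ)/sin δ ≈ 0.879.
p = a·p₁ + b·p₂ ≈ (-0.938, 0.102, 0.332); φ = arcsin(p_z) ≈ 19.37°, λ = atan2(p_y, p_x) ≈ 173.79°.

≈ (19°N, 174°E)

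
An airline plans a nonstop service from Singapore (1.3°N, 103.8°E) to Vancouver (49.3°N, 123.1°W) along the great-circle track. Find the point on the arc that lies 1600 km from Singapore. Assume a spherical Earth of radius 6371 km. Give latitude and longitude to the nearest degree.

The haversine formula gives a central angle δ ≈ 2.013 rad (115.4°) between the endpoints. The total great-circle distance is δ·R ≈ 2.013 × 6371 ≈ 12827 km, so the target fraction is f = 1600/12827 ≈ 0.125.
Interpolate at f ≈ 0.125 with slerp weights a = sin((1−f)δ)/sin δ ≈ 1.086, b = sin(fδ)/sin δ ≈ 0.275.
p = a·p₁ + b·p₂ ≈ (-0.357, 0.905, 0.233); φ = arcsin(p_z) ≈ 13.48°, λ = atan2(p_y, p_x) ≈ 111.54°.

≈ 13°N, 112°E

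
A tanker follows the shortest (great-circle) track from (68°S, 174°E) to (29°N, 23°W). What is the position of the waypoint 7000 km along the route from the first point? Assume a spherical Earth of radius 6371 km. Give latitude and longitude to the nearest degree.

Convert each endpoint to a unit vector on the sphere (x = cos φ cos λ, y = cos φ sin λ, z = sin φ).
The central angle between the endpoints is δ = arccos(p₁·p₂) ≈ 2.438 rad (139.7°). The total great-circle distance is δ·R ≈ 2.438 × 6371 ≈ 15536 km, so the target fraction is f = 7000/15536 ≈ 0.451.
Interpolate at f ≈ 0.451 with slerp weights a = sin((1−f)δ)/sin δ ≈ 1.505, b = sin(fδ)/sin δ ≈ 1.377.
p = a·p₁ + b·p₂ ≈ (0.548, -0.412, -0.728); φ = arcsin(p_z) ≈ -46.72°, λ = atan2(p_y, p_x) ≈ -36.92°.

≈ (47°S, 37°W)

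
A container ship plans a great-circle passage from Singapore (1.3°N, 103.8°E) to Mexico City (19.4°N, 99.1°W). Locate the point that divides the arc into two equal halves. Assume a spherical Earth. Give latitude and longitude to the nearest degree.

Convert each endpoint to a unit vector on the sphere (x = cos φ cos λ, y = cos φ sin λ, z = sin φ).
The central angle between the endpoints is δ = arccos(p₁·p₂) ≈ 2.608 rad (149.4°).
Interpolate at f = 1/2 with slerp weights a = sin((1−f)δ)/sin δ ≈ 1.897, b = sin(fδ)/sin δ ≈ 1.897.
p = a·p₁ + b·p₂ ≈ (-0.736, 0.075, 0.673); φ = arcsin(p_z) ≈ 42.32°, λ = atan2(p_y, p_x) ≈ 174.18°.

≈ 42°N, 174°E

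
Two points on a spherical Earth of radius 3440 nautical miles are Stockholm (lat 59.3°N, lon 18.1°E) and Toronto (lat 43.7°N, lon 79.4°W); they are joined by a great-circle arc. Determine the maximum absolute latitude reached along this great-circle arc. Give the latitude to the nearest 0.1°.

≈ 64.1°N

The great circle lies in the plane with unit normal n̂ = (p₁ × p₂)/|p₁ × p₂|.
Here n̂_z ≈ -0.437; the vertex latitude is φ_max = arccos|n̂_z| ≈ 64.1°.
Check via Clairaut: cos φ_max = |cos φ₁| · sin C = cos(59.3°)·sin(58.8°) ≈ 0.437, again giving ≈ 64.1°.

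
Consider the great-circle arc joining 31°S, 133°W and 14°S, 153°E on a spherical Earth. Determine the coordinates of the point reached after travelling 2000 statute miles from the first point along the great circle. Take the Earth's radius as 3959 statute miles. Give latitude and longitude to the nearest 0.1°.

From cos δ = sin φ₁ sin φ₂ + cos φ₁ cos φ₂ cos Δλ, the central angle is δ ≈ 1.209 rad (69.3°). The total great-circle distance is δ·R ≈ 1.209 × 3959 ≈ 4787 mi, so the target fraction is f = 2000/4787 ≈ 0.418.
Interpolate at f ≈ 0.418 with slerp weights a = sin((1−f)δ)/sin δ ≈ 0.692, b = sin(fδ)/sin δ ≈ 0.517.
p = a·p₁ + b·p₂ ≈ (-0.852, -0.206, -0.482); φ = arcsin(p_z) ≈ -28.79°, λ = atan2(p_y, p_x) ≈ -166.41°.

≈ 28.8°S, 166.4°W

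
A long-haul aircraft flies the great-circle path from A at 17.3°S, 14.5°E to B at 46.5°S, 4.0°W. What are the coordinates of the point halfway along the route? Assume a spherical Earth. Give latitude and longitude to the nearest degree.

≈ 32°S, 7°E

The haversine formula gives a central angle δ ≈ 0.575 rad (33.0°) between the endpoints.
Interpolate at f = 1/2 with slerp weights a = sin((1−f)δ)/sin δ ≈ 0.521, b = sin(fδ)/sin δ ≈ 0.521.
p = a·p₁ + b·p₂ ≈ (0.840, 0.100, -0.533); φ = arcsin(p_z) ≈ -32.23°, λ = atan2(p_y, p_x) ≈ 6.76°.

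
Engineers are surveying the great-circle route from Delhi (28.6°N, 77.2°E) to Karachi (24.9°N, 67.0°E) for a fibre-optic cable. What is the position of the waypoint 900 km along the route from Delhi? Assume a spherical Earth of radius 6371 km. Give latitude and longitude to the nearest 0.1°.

≈ (25.6°N, 68.8°E)

The haversine formula gives a central angle δ ≈ 0.172 rad (9.8°) between the endpoints. The total great-circle distance is δ·R ≈ 0.172 × 6371 ≈ 1093 km, so the target fraction is f = 900/1093 ≈ 0.824.
Interpolate at f ≈ 0.824 with slerp weights a = sin((1−f)δ)/sin δ ≈ 0.177, b = sin(fδ)/sin δ ≈ 0.825.
p = a·p₁ + b·p₂ ≈ (0.327, 0.840, 0.432); φ = arcsin(p_z) ≈ 25.60°, λ = atan2(p_y, p_x) ≈ 68.75°.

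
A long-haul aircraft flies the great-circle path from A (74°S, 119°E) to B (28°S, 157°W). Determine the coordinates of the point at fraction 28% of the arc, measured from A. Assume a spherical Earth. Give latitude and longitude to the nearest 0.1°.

The haversine formula gives a central angle δ ≈ 1.074 rad (61.5°) between the endpoints.
Interpolate at f = 0.28 with slerp weights a = sin((1−f)δ)/sin δ ≈ 0.795, b = sin(fδ)/sin δ ≈ 0.337.
p = a·p₁ + b·p₂ ≈ (-0.380, 0.075, -0.922); φ = arcsin(p_z) ≈ -67.21°, λ = atan2(p_y, p_x) ≈ 168.79°.

≈ (67.2°S, 168.8°E)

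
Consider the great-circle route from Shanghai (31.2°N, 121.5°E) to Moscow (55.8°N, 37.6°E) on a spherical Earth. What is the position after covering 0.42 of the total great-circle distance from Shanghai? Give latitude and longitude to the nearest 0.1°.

Write both endpoints as unit vectors p₁, p₂ with components (cos φ cos λ, cos φ sin λ, sin φ).
The central angle between the endpoints is δ = arccos(p₁·p₂) ≈ 1.071 rad (61.3°).
Interpolate at f = 0.42 with slerp weights a = sin((1−f)δ)/sin δ ≈ 0.663, b = sin(fδ)/sin δ ≈ 0.495.
p = a·p₁ + b·p₂ ≈ (-0.076, 0.653, 0.753); φ = arcsin(p_z) ≈ 48.87°, λ = atan2(p_y, p_x) ≈ 96.61°.

≈ 48.9°N, 96.6°E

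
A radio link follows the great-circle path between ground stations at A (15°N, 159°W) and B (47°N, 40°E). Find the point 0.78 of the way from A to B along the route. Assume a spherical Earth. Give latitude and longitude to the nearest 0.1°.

Write both endpoints as unit vectors p₁, p₂ with components (cos φ cos λ, cos φ sin λ, sin φ).
The central angle between the endpoints is δ = arccos(p₁·p₂) ≈ 2.019 rad (115.7°).
Interpolate at f = 0.78 with slerp weights a = sin((1−f)δ)/sin δ ≈ 0.477, b = sin(fδ)/sin δ ≈ 1.110.
p = a·p₁ + b·p₂ ≈ (0.150, 0.321, 0.935); φ = arcsin(p_z) ≈ 69.23°, λ = atan2(p_y, p_x) ≈ 65.03°.

≈ (69.2°N, 65.0°E)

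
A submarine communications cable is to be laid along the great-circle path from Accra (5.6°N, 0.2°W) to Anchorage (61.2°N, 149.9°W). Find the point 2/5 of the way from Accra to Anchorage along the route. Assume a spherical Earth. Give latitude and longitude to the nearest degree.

≈ 47°N, 15°W

From cos δ = sin φ₁ sin φ₂ + cos φ₁ cos φ₂ cos Δλ, the central angle is δ ≈ 1.905 rad (109.2°).
Interpolate at f = 2/5 with slerp weights a = sin((1−f)δ)/sin δ ≈ 0.963, b = sin(fδ)/sin δ ≈ 0.731.
p = a·p₁ + b·p₂ ≈ (0.654, -0.180, 0.735); φ = arcsin(p_z) ≈ 47.28°, λ = atan2(p_y, p_x) ≈ -15.38°.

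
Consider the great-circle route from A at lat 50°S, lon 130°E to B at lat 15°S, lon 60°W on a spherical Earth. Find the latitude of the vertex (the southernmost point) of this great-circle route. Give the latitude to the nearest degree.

The great circle lies in the plane with unit normal n̂ = (p₁ × p₂)/|p₁ × p₂|.
Here n̂_z ≈ +0.118; the vertex latitude is φ_max = arccos|n̂_z| ≈ 83.2°.

≈ 83°S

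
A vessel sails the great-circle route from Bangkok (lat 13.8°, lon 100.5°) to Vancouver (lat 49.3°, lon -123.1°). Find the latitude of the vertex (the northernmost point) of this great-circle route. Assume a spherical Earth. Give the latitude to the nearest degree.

≈ 63°

The great circle lies in the plane with unit normal n̂ = (p₁ × p₂)/|p₁ × p₂|.
Here n̂_z ≈ +0.455; the vertex latitude is φ_max = arccos|n̂_z| ≈ 63.0°.
Check via Clairaut: cos φ_max = |cos φ₁| · sin C = cos(13.8°)·sin(27.9°) ≈ 0.455, again giving ≈ 63.0°.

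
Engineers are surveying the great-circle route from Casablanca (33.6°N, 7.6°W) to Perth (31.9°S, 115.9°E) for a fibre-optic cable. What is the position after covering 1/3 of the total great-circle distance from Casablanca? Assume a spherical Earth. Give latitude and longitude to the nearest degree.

Convert each endpoint to a unit vector on the sphere (x = cos φ cos λ, y = cos φ sin λ, z = sin φ).
The central angle between the endpoints is δ = arccos(p₁·p₂) ≈ 2.322 rad (133.1°).
Interpolate at f = 1/3 with slerp weights a = sin((1−f)δ)/sin δ ≈ 1.368, b = sin(fδ)/sin δ ≈ 0.957.
p = a·p₁ + b·p₂ ≈ (0.775, 0.580, 0.252); φ = arcsin(p_z) ≈ 14.57°, λ = atan2(p_y, p_x) ≈ 36.81°.

≈ 15°N, 37°E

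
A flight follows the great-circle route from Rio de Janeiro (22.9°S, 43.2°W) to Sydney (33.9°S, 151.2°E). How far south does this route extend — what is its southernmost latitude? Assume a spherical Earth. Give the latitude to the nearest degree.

≈ 77°S

The great circle lies in the plane with unit normal n̂ = (p₁ × p₂)/|p₁ × p₂|.
Here n̂_z ≈ -0.223; the vertex latitude is φ_max = arccos|n̂_z| ≈ 77.1°.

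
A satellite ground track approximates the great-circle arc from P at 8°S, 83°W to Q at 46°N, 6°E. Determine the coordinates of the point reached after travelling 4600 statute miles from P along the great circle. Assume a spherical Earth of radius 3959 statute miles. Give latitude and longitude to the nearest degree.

Write both endpoints as unit vectors p₁, p₂ with components (cos φ cos λ, cos φ sin λ, sin φ).
The central angle between the endpoints is δ = arccos(p₁·p₂) ≈ 1.659 rad (95.1°). The total great-circle distance is δ·R ≈ 1.659 × 3959 ≈ 6568 mi, so the target fraction is f = 4600/6568 ≈ 0.700.
Interpolate at f ≈ 0.700 with slerp weights a = sin((1−f)δ)/sin δ ≈ 0.479, b = sin(fδ)/sin δ ≈ 0.921.
p = a·p₁ + b·p₂ ≈ (0.694, -0.404, 0.596); φ = arcsin(p_z) ≈ 36.58°, λ = atan2(p_y, p_x) ≈ -30.18°.

≈ 37°N, 30°W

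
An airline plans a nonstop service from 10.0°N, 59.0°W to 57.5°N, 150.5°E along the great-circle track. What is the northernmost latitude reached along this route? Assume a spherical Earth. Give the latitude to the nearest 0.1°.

The great circle lies in the plane with unit normal n̂ = (p₁ × p₂)/|p₁ × p₂|.
Here n̂_z ≈ -0.274; the vertex latitude is φ_max = arccos|n̂_z| ≈ 74.1°.
Check via Clairaut: cos φ_max = |cos φ₁| · sin C = cos(10.0°)·sin(16.2°) ≈ 0.274, again giving ≈ 74.1°.

≈ 74.1°N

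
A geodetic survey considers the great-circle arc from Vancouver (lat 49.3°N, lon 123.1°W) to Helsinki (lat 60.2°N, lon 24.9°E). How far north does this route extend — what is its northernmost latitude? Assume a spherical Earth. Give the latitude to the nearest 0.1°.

The great circle lies in the plane with unit normal n̂ = (p₁ × p₂)/|p₁ × p₂|.
Here n̂_z ≈ +0.186; the vertex latitude is φ_max = arccos|n̂_z| ≈ 79.3°.
Check via Clairaut: cos φ_max = |cos φ₁| · sin C = cos(49.3°)·sin(16.6°) ≈ 0.186, again giving ≈ 79.3°.

≈ 79.3°N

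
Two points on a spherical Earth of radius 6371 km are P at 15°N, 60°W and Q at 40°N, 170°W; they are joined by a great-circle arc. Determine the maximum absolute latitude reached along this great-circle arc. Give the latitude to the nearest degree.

≈ 46°N

The great circle lies in the plane with unit normal n̂ = (p₁ × p₂)/|p₁ × p₂|.
Here n̂_z ≈ -0.698; the vertex latitude is φ_max = arccos|n̂_z| ≈ 45.7°.
Check via Clairaut: cos φ_max = |cos φ₁| · sin C = cos(15.0°)·sin(46.3°) ≈ 0.698, again giving ≈ 45.7°.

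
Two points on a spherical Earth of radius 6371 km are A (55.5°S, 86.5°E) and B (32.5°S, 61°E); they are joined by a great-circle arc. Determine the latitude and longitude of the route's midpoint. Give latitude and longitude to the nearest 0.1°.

≈ (44.7°S, 71.2°E)

Write both endpoints as unit vectors p₁, p₂ with components (cos φ cos λ, cos φ sin λ, sin φ).
The central angle between the endpoints is δ = arccos(p₁·p₂) ≈ 0.507 rad (29.1°).
Interpolate at f = 1/2 with slerp weights a = sin((1−f)δ)/sin δ ≈ 0.517, b = sin(fδ)/sin δ ≈ 0.517.
p = a·p₁ + b·p₂ ≈ (0.229, 0.673, -0.703); φ = arcsin(p_z) ≈ -44.69°, λ = atan2(p_y, p_x) ≈ 71.20°.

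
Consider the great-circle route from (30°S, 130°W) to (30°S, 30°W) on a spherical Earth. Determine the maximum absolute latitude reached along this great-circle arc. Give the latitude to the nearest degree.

The great circle lies in the plane with unit normal n̂ = (p₁ × p₂)/|p₁ × p₂|.
Here n̂_z ≈ +0.744; the vertex latitude is φ_max = arccos|n̂_z| ≈ 41.9°.

≈ 42°S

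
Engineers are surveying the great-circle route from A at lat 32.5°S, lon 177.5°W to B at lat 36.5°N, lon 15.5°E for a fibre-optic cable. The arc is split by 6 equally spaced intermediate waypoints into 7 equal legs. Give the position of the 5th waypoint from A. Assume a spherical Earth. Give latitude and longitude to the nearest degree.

≈ lat 35°N, lon 76°E

From cos δ = sin φ₁ sin φ₂ + cos φ₁ cos φ₂ cos Δλ, the central angle is δ ≈ 2.942 rad (168.6°).
Interpolate at f = 5/7 with slerp weights a = sin((1−f)δ)/sin δ ≈ 3.762, b = sin(fδ)/sin δ ≈ 4.354.
p = a·p₁ + b·p₂ ≈ (0.203, 0.797, 0.569); φ = arcsin(p_z) ≈ 34.67°, λ = atan2(p_y, p_x) ≈ 75.69°.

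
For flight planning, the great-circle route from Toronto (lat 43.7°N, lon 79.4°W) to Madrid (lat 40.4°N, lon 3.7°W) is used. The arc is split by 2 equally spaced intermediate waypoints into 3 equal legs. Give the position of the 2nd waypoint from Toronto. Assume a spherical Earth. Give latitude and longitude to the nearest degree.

Convert each endpoint to a unit vector on the sphere (x = cos φ cos λ, y = cos φ sin λ, z = sin φ).
The central angle between the endpoints is δ = arccos(p₁·p₂) ≈ 0.947 rad (54.3°).
Interpolate at f = 2/3 with slerp weights a = sin((1−f)δ)/sin δ ≈ 0.383, b = sin(fδ)/sin δ ≈ 0.727.
p = a·p₁ + b·p₂ ≈ (0.604, -0.308, 0.736); φ = arcsin(p_z) ≈ 47.36°, λ = atan2(p_y, p_x) ≈ -27.00°.

≈ lat 47°N, lon 27°W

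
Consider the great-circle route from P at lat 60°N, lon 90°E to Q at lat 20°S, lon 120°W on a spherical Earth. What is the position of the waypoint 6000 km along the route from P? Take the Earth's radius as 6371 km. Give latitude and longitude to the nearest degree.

The haversine formula gives a central angle δ ≈ 2.351 rad (134.7°) between the endpoints. The total great-circle distance is δ·R ≈ 2.351 × 6371 ≈ 14975 km, so the target fraction is f = 6000/14975 ≈ 0.401.
Interpolate at f ≈ 0.401 with slerp weights a = sin((1−f)δ)/sin δ ≈ 1.388, b = sin(fδ)/sin δ ≈ 1.137.
p = a·p₁ + b·p₂ ≈ (-0.534, -0.231, 0.813); φ = arcsin(p_z) ≈ 54.39°, λ = atan2(p_y, p_x) ≈ -156.58°.

≈ lat 54°N, lon 157°W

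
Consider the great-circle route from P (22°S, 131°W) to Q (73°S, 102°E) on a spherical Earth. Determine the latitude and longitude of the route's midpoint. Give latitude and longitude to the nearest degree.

The haversine formula gives a central angle δ ≈ 1.374 rad (78.7°) between the endpoints.
Interpolate at f = 1/2 with slerp weights a = sin((1−f)δ)/sin δ ≈ 0.647, b = sin(fδ)/sin δ ≈ 0.647.
p = a·p₁ + b·p₂ ≈ (-0.433, -0.268, -0.861); φ = arcsin(p_z) ≈ -59.41°, λ = atan2(p_y, p_x) ≈ -148.27°.

≈ (59°S, 148°W)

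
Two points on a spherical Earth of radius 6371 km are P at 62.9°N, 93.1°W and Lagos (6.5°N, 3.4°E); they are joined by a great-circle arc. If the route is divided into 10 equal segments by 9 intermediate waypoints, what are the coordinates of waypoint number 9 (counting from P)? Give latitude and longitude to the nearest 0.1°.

Write both endpoints as unit vectors p₁, p₂ with components (cos φ cos λ, cos φ sin λ, sin φ).
The central angle between the endpoints is δ = arccos(p₁·p₂) ≈ 1.521 rad (87.2°).
Interpolate at f = 9/10 with slerp weights a = sin((1−f)δ)/sin δ ≈ 0.152, b = sin(fδ)/sin δ ≈ 0.981.
p = a·p₁ + b·p₂ ≈ (0.969, -0.011, 0.246); φ = arcsin(p_z) ≈ 14.25°, λ = atan2(p_y, p_x) ≈ -0.66°.

≈ 14.2°N, 0.7°W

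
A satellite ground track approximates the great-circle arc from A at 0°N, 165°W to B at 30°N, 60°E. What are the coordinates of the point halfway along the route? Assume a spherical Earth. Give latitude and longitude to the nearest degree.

≈ 35°N, 137°E

Convert each endpoint to a unit vector on the sphere (x = cos φ cos λ, y = cos φ sin λ, z = sin φ).
The central angle between the endpoints is δ = arccos(p₁·p₂) ≈ 2.230 rad (127.8°).
Interpolate at f = 1/2 with slerp weights a = sin((1−f)δ)/sin δ ≈ 1.136, b = sin(fδ)/sin δ ≈ 1.136.
p = a·p₁ + b·p₂ ≈ (-0.605, 0.558, 0.568); φ = arcsin(p_z) ≈ 34.60°, λ = atan2(p_y, p_x) ≈ 137.33°.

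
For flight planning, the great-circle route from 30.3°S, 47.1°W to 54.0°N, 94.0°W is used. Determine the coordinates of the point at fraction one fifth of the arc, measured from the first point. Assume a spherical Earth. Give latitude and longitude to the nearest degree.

From cos δ = sin φ₁ sin φ₂ + cos φ₁ cos φ₂ cos Δλ, the central angle is δ ≈ 1.632 rad (93.5°).
Interpolate at f = 1/5 with slerp weights a = sin((1−f)δ)/sin δ ≈ 0.967, b = sin(fδ)/sin δ ≈ 0.321.
p = a·p₁ + b·p₂ ≈ (0.555, -0.800, -0.228); φ = arcsin(p_z) ≈ -13.17°, λ = atan2(p_y, p_x) ≈ -55.24°.

≈ 13°S, 55°W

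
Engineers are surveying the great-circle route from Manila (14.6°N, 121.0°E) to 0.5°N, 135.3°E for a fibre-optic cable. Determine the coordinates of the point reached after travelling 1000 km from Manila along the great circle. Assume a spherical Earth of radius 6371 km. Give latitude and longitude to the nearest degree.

Convert each endpoint to a unit vector on the sphere (x = cos φ cos λ, y = cos φ sin λ, z = sin φ).
The central angle between the endpoints is δ = arccos(p₁·p₂) ≈ 0.348 rad (20.0°). The total great-circle distance is δ·R ≈ 0.348 × 6371 ≈ 2220 km, so the target fraction is f = 1000/2220 ≈ 0.450.
Interpolate at f ≈ 0.450 with slerp weights a = sin((1−f)δ)/sin δ ≈ 0.557, b = sin(fδ)/sin δ ≈ 0.458.
p = a·p₁ + b·p₂ ≈ (-0.603, 0.784, 0.145); φ = arcsin(p_z) ≈ 8.31°, λ = atan2(p_y, p_x) ≈ 127.56°.

≈ 8°N, 128°E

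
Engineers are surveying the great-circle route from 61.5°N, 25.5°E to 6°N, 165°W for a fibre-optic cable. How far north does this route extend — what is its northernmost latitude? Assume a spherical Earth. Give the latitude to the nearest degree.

The great circle lies in the plane with unit normal n̂ = (p₁ × p₂)/|p₁ × p₂|.
Here n̂_z ≈ +0.093; the vertex latitude is φ_max = arccos|n̂_z| ≈ 84.6°.

≈ 85°N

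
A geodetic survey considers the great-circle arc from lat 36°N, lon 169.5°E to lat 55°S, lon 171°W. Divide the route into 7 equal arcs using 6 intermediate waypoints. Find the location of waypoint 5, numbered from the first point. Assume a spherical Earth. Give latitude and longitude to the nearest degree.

Convert each endpoint to a unit vector on the sphere (x = cos φ cos λ, y = cos φ sin λ, z = sin φ).
The central angle between the endpoints is δ = arccos(p₁·p₂) ≈ 1.615 rad (92.5°).
Interpolate at f = 5/7 with slerp weights a = sin((1−f)δ)/sin δ ≈ 0.446, b = sin(fδ)/sin δ ≈ 0.915.
p = a·p₁ + b·p₂ ≈ (-0.873, -0.016, -0.488); φ = arcsin(p_z) ≈ -29.19°, λ = atan2(p_y, p_x) ≈ -178.92°.

≈ lat 29°S, lon 179°W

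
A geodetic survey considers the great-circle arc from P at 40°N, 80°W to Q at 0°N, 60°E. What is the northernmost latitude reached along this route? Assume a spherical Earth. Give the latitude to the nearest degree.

The great circle lies in the plane with unit normal n̂ = (p₁ × p₂)/|p₁ × p₂|.
Here n̂_z ≈ +0.608; the vertex latitude is φ_max = arccos|n̂_z| ≈ 52.5°.
Check via Clairaut: cos φ_max = |cos φ₁| · sin C = cos(40.0°)·sin(52.5°) ≈ 0.608, again giving ≈ 52.5°.

≈ 53°N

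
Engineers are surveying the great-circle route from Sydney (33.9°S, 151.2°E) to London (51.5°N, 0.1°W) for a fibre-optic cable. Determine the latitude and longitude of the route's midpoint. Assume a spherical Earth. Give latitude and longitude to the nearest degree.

≈ 29°N, 105°E

The haversine formula gives a central angle δ ≈ 2.668 rad (152.8°) between the endpoints.
Interpolate at f = 1/2 with slerp weights a = sin((1−f)δ)/sin δ ≈ 2.129, b = sin(fδ)/sin δ ≈ 2.129.
p = a·p₁ + b·p₂ ≈ (-0.223, 0.849, 0.479); φ = arcsin(p_z) ≈ 28.61°, λ = atan2(p_y, p_x) ≈ 104.73°.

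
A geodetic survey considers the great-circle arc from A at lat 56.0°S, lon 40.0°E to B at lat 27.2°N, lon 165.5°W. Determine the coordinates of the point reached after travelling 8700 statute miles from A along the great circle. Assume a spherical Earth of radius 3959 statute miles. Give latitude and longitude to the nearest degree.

Write both endpoints as unit vectors p₁, p₂ with components (cos φ cos λ, cos φ sin λ, sin φ).
The central angle between the endpoints is δ = arccos(p₁·p₂) ≈ 2.546 rad (145.9°). The total great-circle distance is δ·R ≈ 2.546 × 3959 ≈ 10080 mi, so the target fraction is f = 8700/10080 ≈ 0.863.
Interpolate at f ≈ 0.863 with slerp weights a = sin((1−f)δ)/sin δ ≈ 0.609, b = sin(fδ)/sin δ ≈ 1.444.
p = a·p₁ + b·p₂ ≈ (-0.983, -0.103, 0.155); φ = arcsin(p_z) ≈ 8.93°, λ = atan2(p_y, p_x) ≈ -174.03°.

≈ lat 9°N, lon 174°W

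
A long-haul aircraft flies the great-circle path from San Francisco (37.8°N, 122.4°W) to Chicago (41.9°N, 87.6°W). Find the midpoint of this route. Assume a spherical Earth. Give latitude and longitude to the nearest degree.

The haversine formula gives a central angle δ ≈ 0.468 rad (26.8°) between the endpoints.
Interpolate at f = 1/2 with slerp weights a = sin((1−f)δ)/sin δ ≈ 0.514, b = sin(fδ)/sin δ ≈ 0.514.
p = a·p₁ + b·p₂ ≈ (-0.202, -0.725, 0.658); φ = arcsin(p_z) ≈ 41.17°, λ = atan2(p_y, p_x) ≈ -105.54°.

≈ (41°N, 106°W)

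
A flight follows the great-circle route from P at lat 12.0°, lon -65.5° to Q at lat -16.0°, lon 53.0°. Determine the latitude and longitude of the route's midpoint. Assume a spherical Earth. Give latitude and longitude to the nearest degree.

≈ lat -4°, lon -7°

The haversine formula gives a central angle δ ≈ 2.101 rad (120.4°) between the endpoints.
Interpolate at f = 1/2 with slerp weights a = sin((1−f)δ)/sin δ ≈ 1.006, b = sin(fδ)/sin δ ≈ 1.006.
p = a·p₁ + b·p₂ ≈ (0.990, -0.123, -0.068); φ = arcsin(p_z) ≈ -3.91°, λ = atan2(p_y, p_x) ≈ -7.09°.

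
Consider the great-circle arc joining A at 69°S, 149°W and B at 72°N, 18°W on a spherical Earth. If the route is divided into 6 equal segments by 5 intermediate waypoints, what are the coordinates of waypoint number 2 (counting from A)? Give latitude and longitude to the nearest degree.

Write both endpoints as unit vectors p₁, p₂ with components (cos φ cos λ, cos φ sin λ, sin φ).
The central angle between the endpoints is δ = arccos(p₁·p₂) ≈ 2.860 rad (163.9°).
Interpolate at f = 2/6 with slerp weights a = sin((1−f)δ)/sin δ ≈ 3.395, b = sin(fδ)/sin δ ≈ 2.931.
p = a·p₁ + b·p₂ ≈ (-0.181, -0.906, -0.381); φ = arcsin(p_z) ≈ -22.42°, λ = atan2(p_y, p_x) ≈ -101.31°.

≈ 22°S, 101°W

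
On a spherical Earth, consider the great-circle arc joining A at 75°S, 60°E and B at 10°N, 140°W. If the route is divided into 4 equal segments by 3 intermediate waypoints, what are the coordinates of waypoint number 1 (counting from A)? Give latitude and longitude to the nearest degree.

Convert each endpoint to a unit vector on the sphere (x = cos φ cos λ, y = cos φ sin λ, z = sin φ).
The central angle between the endpoints is δ = arccos(p₁·p₂) ≈ 1.990 rad (114.0°).
Interpolate at f = 1/4 with slerp weights a = sin((1−f)δ)/sin δ ≈ 1.092, b = sin(fδ)/sin δ ≈ 0.523.
p = a·p₁ + b·p₂ ≈ (-0.253, -0.086, -0.964); φ = arcsin(p_z) ≈ -74.50°, λ = atan2(p_y, p_x) ≈ -161.20°.

≈ 74°S, 161°W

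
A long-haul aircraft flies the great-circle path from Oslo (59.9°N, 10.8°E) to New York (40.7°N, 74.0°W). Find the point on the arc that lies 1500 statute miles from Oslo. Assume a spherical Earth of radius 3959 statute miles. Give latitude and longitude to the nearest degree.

≈ (60°N, 33°W)

Write both endpoints as unit vectors p₁, p₂ with components (cos φ cos λ, cos φ sin λ, sin φ).
The central angle between the endpoints is δ = arccos(p₁·p₂) ≈ 0.929 rad (53.2°). The total great-circle distance is δ·R ≈ 0.929 × 3959 ≈ 3678 mi, so the target fraction is f = 1500/3678 ≈ 0.408.
Interpolate at f ≈ 0.408 with slerp weights a = sin((1−f)δ)/sin δ ≈ 0.653, b = sin(fδ)/sin δ ≈ 0.462.
p = a·p₁ + b·p₂ ≈ (0.418, -0.275, 0.866); φ = arcsin(p_z) ≈ 59.97°, λ = atan2(p_y, p_x) ≈ -33.36°.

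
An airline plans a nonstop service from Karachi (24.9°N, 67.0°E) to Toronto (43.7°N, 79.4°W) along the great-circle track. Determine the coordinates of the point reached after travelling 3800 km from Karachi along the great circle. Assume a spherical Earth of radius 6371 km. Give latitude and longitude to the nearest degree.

Write both endpoints as unit vectors p₁, p₂ with components (cos φ cos λ, cos φ sin λ, sin φ).
The central angle between the endpoints is δ = arccos(p₁·p₂) ≈ 1.829 rad (104.8°). The total great-circle distance is δ·R ≈ 1.829 × 6371 ≈ 11652 km, so the target fraction is f = 3800/11652 ≈ 0.326.
Interpolate at f ≈ 0.326 with slerp weights a = sin((1−f)δ)/sin δ ≈ 0.976, b = sin(fδ)/sin δ ≈ 0.581.
p = a·p₁ + b·p₂ ≈ (0.423, 0.402, 0.812); φ = arcsin(p_z) ≈ 54.31°, λ = atan2(p_y, p_x) ≈ 43.52°.

≈ (54°N, 44°E)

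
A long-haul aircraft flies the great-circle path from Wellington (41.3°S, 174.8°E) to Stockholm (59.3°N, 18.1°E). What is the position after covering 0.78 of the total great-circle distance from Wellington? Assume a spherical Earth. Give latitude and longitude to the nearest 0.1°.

Convert each endpoint to a unit vector on the sphere (x = cos φ cos λ, y = cos φ sin λ, z = sin φ).
The central angle between the endpoints is δ = arccos(p₁·p₂) ≈ 2.738 rad (156.9°).
Interpolate at f = 0.78 with slerp weights a = sin((1−f)δ)/sin δ ≈ 1.444, b = sin(fδ)/sin δ ≈ 2.152.
p = a·p₁ + b·p₂ ≈ (-0.036, 0.440, 0.897); φ = arcsin(p_z) ≈ 63.82°, λ = atan2(p_y, p_x) ≈ 94.67°.

≈ 63.8°N, 94.7°E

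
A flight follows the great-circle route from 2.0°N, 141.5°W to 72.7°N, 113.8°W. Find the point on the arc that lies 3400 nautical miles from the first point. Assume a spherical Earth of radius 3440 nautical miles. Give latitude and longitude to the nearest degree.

≈ 58°N, 128°W

Write both endpoints as unit vectors p₁, p₂ with components (cos φ cos λ, cos φ sin λ, sin φ).
The central angle between the endpoints is δ = arccos(p₁·p₂) ≈ 1.270 rad (72.8°). The total great-circle distance is δ·R ≈ 1.270 × 3440 ≈ 4368 nmi, so the target fraction is f = 3400/4368 ≈ 0.778.
Interpolate at f ≈ 0.778 with slerp weights a = sin((1−f)δ)/sin δ ≈ 0.291, b = sin(fδ)/sin δ ≈ 0.874.
p = a·p₁ + b·p₂ ≈ (-0.332, -0.419, 0.845); φ = arcsin(p_z) ≈ 57.68°, λ = atan2(p_y, p_x) ≈ -128.44°.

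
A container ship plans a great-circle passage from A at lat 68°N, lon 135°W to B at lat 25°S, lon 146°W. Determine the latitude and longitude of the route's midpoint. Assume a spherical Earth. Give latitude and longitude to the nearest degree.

≈ lat 22°N, lon 143°W

Convert each endpoint to a unit vector on the sphere (x = cos φ cos λ, y = cos φ sin λ, z = sin φ).
The central angle between the endpoints is δ = arccos(p₁·p₂) ≈ 1.629 rad (93.4°).
Interpolate at f = 1/2 with slerp weights a = sin((1−f)δ)/sin δ ≈ 0.729, b = sin(fδ)/sin δ ≈ 0.729.
p = a·p₁ + b·p₂ ≈ (-0.741, -0.562, 0.368); φ = arcsin(p_z) ≈ 21.57°, λ = atan2(p_y, p_x) ≈ -142.79°.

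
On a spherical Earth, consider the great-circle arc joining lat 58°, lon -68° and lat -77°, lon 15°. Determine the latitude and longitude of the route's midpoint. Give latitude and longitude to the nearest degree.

≈ lat -12°, lon -46°

Convert each endpoint to a unit vector on the sphere (x = cos φ cos λ, y = cos φ sin λ, z = sin φ).
The central angle between the endpoints is δ = arccos(p₁·p₂) ≈ 2.518 rad (144.3°).
Interpolate at f = 1/2 with slerp weights a = sin((1−f)δ)/sin δ ≈ 1.630, b = sin(fδ)/sin δ ≈ 1.630.
p = a·p₁ + b·p₂ ≈ (0.678, -0.706, -0.206); φ = arcsin(p_z) ≈ -11.88°, λ = atan2(p_y, p_x) ≈ -46.17°.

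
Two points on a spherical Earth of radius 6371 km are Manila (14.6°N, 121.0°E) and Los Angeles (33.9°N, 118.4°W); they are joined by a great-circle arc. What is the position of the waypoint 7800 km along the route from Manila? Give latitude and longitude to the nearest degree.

≈ 44°N, 163°W

Convert each endpoint to a unit vector on the sphere (x = cos φ cos λ, y = cos φ sin λ, z = sin φ).
The central angle between the endpoints is δ = arccos(p₁·p₂) ≈ 1.842 rad (105.6°). The total great-circle distance is δ·R ≈ 1.842 × 6371 ≈ 11738 km, so the target fraction is f = 7800/11738 ≈ 0.665.
Interpolate at f ≈ 0.665 with slerp weights a = sin((1−f)δ)/sin δ ≈ 0.602, b = sin(fδ)/sin δ ≈ 0.976.
p = a·p₁ + b·p₂ ≈ (-0.685, -0.214, 0.696); φ = arcsin(p_z) ≈ 44.12°, λ = atan2(p_y, p_x) ≈ -162.67°.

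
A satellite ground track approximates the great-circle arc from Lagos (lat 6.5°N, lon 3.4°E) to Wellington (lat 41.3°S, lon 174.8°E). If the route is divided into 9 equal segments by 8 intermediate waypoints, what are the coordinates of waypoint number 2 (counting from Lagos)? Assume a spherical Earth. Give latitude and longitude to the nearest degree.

≈ lat 25°S, lon 10°E

The haversine formula gives a central angle δ ≈ 2.520 rad (144.4°) between the endpoints.
Interpolate at f = 2/9 with slerp weights a = sin((1−f)δ)/sin δ ≈ 1.588, b = sin(fδ)/sin δ ≈ 0.912.
p = a·p₁ + b·p₂ ≈ (0.893, 0.156, -0.422); φ = arcsin(p_z) ≈ -24.95°, λ = atan2(p_y, p_x) ≈ 9.89°.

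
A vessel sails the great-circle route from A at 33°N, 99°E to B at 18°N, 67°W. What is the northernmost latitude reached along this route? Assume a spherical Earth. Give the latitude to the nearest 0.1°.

≈ 76.0°N

The great circle lies in the plane with unit normal n̂ = (p₁ × p₂)/|p₁ × p₂|.
Here n̂_z ≈ -0.242; the vertex latitude is φ_max = arccos|n̂_z| ≈ 76.0°.
Check via Clairaut: cos φ_max = |cos φ₁| · sin C = cos(33.0°)·sin(16.8°) ≈ 0.242, again giving ≈ 76.0°.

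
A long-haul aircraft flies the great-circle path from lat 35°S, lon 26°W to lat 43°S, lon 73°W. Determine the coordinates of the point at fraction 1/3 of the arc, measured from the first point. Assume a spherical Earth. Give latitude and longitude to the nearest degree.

Write both endpoints as unit vectors p₁, p₂ with components (cos φ cos λ, cos φ sin λ, sin φ).
The central angle between the endpoints is δ = arccos(p₁·p₂) ≈ 0.644 rad (36.9°).
Interpolate at f = 1/3 with slerp weights a = sin((1−f)δ)/sin δ ≈ 0.693, b = sin(fδ)/sin δ ≈ 0.355.
p = a·p₁ + b·p₂ ≈ (0.586, -0.497, -0.640); φ = arcsin(p_z) ≈ -39.76°, λ = atan2(p_y, p_x) ≈ -40.29°.

≈ lat 40°S, lon 40°W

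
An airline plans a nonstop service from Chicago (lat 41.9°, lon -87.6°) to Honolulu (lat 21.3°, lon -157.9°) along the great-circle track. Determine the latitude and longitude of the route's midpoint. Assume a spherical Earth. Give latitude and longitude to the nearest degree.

≈ lat 37°, lon -127°

Convert each endpoint to a unit vector on the sphere (x = cos φ cos λ, y = cos φ sin λ, z = sin φ).
The central angle between the endpoints is δ = arccos(p₁·p₂) ≈ 1.074 rad (61.6°).
Interpolate at f = 1/2 with slerp weights a = sin((1−f)δ)/sin δ ≈ 0.582, b = sin(fδ)/sin δ ≈ 0.582.
p = a·p₁ + b·p₂ ≈ (-0.484, -0.637, 0.600); φ = arcsin(p_z) ≈ 36.87°, λ = atan2(p_y, p_x) ≈ -127.25°.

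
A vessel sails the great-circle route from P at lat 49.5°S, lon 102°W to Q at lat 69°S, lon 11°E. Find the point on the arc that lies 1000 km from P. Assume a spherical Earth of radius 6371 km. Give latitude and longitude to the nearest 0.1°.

From cos δ = sin φ₁ sin φ₂ + cos φ₁ cos φ₂ cos Δλ, the central angle is δ ≈ 0.903 rad (51.8°). The total great-circle distance is δ·R ≈ 0.903 × 6371 ≈ 5755 km, so the target fraction is f = 1000/5755 ≈ 0.174.
Interpolate at f ≈ 0.174 with slerp weights a = sin((1−f)δ)/sin δ ≈ 0.865, b = sin(fδ)/sin δ ≈ 0.199.
p = a·p₁ + b·p₂ ≈ (-0.047, -0.536, -0.843); φ = arcsin(p_z) ≈ -57.48°, λ = atan2(p_y, p_x) ≈ -94.99°.

≈ lat 57.5°S, lon 95.0°W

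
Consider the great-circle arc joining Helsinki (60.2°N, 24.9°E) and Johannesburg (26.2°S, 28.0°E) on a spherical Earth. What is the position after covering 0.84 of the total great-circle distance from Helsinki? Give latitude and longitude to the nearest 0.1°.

Convert each endpoint to a unit vector on the sphere (x = cos φ cos λ, y = cos φ sin λ, z = sin φ).
The central angle between the endpoints is δ = arccos(p₁·p₂) ≈ 1.509 rad (86.4°).
Interpolate at f = 0.84 with slerp weights a = sin((1−f)δ)/sin δ ≈ 0.240, b = sin(fδ)/sin δ ≈ 0.956.
p = a·p₁ + b·p₂ ≈ (0.865, 0.453, -0.214); φ = arcsin(p_z) ≈ -12.37°, λ = atan2(p_y, p_x) ≈ 27.62°.

≈ 12.4°S, 27.6°E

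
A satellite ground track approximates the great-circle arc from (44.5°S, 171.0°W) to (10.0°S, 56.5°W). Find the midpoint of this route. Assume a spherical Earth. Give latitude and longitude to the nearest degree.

From cos δ = sin φ₁ sin φ₂ + cos φ₁ cos φ₂ cos Δλ, the central angle is δ ≈ 1.741 rad (99.8°).
Interpolate at f = 1/2 with slerp weights a = sin((1−f)δ)/sin δ ≈ 0.776, b = sin(fδ)/sin δ ≈ 0.776.
p = a·p₁ + b·p₂ ≈ (-0.125, -0.724, -0.679); φ = arcsin(p_z) ≈ -42.74°, λ = atan2(p_y, p_x) ≈ -99.79°.

≈ (43°S, 100°W)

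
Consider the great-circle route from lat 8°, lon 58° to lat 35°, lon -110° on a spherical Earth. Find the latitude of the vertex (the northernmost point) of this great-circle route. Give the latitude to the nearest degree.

The great circle lies in the plane with unit normal n̂ = (p₁ × p₂)/|p₁ × p₂|.
Here n̂_z ≈ -0.241; the vertex latitude is φ_max = arccos|n̂_z| ≈ 76.1°.

≈ 76°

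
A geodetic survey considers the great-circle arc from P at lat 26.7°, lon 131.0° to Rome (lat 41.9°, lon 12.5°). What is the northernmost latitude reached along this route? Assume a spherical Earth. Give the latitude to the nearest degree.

The great circle lies in the plane with unit normal n̂ = (p₁ × p₂)/|p₁ × p₂|.
Here n̂_z ≈ -0.584; the vertex latitude is φ_max = arccos|n̂_z| ≈ 54.2°.
Check via Clairaut: cos φ_max = |cos φ₁| · sin C = cos(26.7°)·sin(40.9°) ≈ 0.584, again giving ≈ 54.2°.

≈ 54°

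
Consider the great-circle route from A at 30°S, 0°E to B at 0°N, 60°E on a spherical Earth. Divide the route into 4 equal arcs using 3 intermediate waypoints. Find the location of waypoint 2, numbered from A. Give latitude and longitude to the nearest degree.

≈ 17°S, 32°E

Convert each endpoint to a unit vector on the sphere (x = cos φ cos λ, y = cos φ sin λ, z = sin φ).
The central angle between the endpoints is δ = arccos(p₁·p₂) ≈ 1.123 rad (64.3°).
Interpolate at f = 2/4 with slerp weights a = sin((1−f)δ)/sin δ ≈ 0.591, b = sin(fδ)/sin δ ≈ 0.591.
p = a·p₁ + b·p₂ ≈ (0.807, 0.512, -0.295); φ = arcsin(p_z) ≈ -17.18°, λ = atan2(p_y, p_x) ≈ 32.37°.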